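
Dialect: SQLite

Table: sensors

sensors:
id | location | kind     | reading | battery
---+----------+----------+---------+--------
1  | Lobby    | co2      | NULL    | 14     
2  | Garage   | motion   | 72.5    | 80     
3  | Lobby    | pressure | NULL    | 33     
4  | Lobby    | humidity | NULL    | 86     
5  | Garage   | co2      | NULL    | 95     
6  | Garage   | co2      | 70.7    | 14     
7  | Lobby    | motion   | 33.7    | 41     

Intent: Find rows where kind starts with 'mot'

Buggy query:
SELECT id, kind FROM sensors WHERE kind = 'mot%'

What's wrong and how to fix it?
Bug: Wildcards only work with LIKE; '=' treats '%' as a literal character

Fix: Use LIKE for wildcard pattern matching

Corrected query:
SELECT id, kind FROM sensors WHERE kind LIKE 'mot%'

Result:
id | kind  
---+-------
2  | motion
7  | motion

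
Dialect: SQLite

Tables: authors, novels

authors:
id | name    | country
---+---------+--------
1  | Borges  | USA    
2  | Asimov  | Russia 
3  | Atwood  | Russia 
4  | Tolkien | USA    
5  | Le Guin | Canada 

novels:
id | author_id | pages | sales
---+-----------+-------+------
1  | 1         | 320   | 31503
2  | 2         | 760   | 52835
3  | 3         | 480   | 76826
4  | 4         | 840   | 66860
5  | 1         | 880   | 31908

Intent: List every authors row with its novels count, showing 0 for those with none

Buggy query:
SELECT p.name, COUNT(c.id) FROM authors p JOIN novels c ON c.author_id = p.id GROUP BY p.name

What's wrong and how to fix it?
Bug: INNER JOIN drops authors rows that have no matching novels rows

Fix: Use LEFT JOIN so parents without children still appear (COUNT(c.id) gives 0)

Corrected query:
SELECT p.name, COUNT(c.id) FROM authors p LEFT JOIN novels c ON c.author_id = p.id GROUP BY p.name

Result:
name    | COUNT(c.id)
--------+------------
Asimov  | 1          
Atwood  | 1          
Borges  | 2          
Le Guin | 0          
Tolkien | 1          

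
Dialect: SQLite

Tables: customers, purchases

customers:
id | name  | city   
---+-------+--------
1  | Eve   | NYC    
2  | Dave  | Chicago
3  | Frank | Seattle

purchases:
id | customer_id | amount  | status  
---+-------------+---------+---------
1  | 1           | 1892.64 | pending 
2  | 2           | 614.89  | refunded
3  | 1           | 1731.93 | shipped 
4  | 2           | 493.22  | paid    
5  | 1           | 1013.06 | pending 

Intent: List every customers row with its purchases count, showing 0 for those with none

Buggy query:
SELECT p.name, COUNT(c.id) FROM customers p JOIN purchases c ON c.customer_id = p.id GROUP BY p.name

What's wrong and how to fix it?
Bug: An inner join excludes parents with zero children

Fix: Switch to LEFT JOIN to retain unmatched parent rows

Corrected query:
SELECT p.name, COUNT(c.id) FROM customers p LEFT JOIN purchases c ON c.customer_id = p.id GROUP BY p.name

Result:
name  | COUNT(c.id)
------+------------
Dave  | 2          
Eve   | 3          
Frank | 0          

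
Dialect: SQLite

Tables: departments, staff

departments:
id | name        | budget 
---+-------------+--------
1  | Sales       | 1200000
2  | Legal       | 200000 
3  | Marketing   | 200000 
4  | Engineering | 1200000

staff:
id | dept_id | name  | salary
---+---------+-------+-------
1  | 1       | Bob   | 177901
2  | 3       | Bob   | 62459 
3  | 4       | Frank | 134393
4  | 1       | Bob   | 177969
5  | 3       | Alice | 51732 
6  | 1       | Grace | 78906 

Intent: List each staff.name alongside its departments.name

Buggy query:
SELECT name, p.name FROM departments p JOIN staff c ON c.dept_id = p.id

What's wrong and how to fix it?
Bug: Both tables have a 'name' column; the unqualified reference is ambiguous

Fix: Prefix ambiguous columns with the table alias

Corrected query:
SELECT c.name, p.name FROM departments p JOIN staff c ON c.dept_id = p.id

Result:
name  | name       
------+------------
Bob   | Sales      
Bob   | Marketing  
Frank | Engineering
Bob   | Sales      
Alice | Marketing  
Grace | Sales      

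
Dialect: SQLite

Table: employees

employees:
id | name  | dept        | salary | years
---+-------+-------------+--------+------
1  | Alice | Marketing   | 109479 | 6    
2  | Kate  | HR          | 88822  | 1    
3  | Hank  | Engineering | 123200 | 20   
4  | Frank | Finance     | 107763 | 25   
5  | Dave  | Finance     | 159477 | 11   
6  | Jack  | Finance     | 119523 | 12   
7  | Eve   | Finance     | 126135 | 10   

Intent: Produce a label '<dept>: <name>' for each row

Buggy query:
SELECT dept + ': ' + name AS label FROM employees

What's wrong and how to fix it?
Bug: SQLite uses || for string concatenation; + coerces text to numbers (yielding 0)

Fix: Replace + with || to concatenate text

Corrected query:
SELECT dept || ': ' || name AS label FROM employees

Result:
label            
-----------------
Marketing: Alice 
HR: Kate         
Engineering: Hank
Finance: Frank   
Finance: Dave    
Finance: Jack    
Finance: Eve     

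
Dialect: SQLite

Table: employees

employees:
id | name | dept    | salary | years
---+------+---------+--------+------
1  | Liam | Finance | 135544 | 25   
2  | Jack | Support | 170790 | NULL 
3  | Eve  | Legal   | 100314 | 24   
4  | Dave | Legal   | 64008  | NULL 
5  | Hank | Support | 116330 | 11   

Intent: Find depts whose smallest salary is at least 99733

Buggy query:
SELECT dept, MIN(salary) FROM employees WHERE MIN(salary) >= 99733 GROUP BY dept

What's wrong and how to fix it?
Bug: MIN() in WHERE is a misuse of aggregate

Fix: Use HAVING for the per-group MIN condition

Corrected query:
SELECT dept, MIN(salary) FROM employees GROUP BY dept HAVING MIN(salary) >= 99733

Result:
dept    | MIN(salary)
--------+------------
Finance | 135544     
Support | 116330     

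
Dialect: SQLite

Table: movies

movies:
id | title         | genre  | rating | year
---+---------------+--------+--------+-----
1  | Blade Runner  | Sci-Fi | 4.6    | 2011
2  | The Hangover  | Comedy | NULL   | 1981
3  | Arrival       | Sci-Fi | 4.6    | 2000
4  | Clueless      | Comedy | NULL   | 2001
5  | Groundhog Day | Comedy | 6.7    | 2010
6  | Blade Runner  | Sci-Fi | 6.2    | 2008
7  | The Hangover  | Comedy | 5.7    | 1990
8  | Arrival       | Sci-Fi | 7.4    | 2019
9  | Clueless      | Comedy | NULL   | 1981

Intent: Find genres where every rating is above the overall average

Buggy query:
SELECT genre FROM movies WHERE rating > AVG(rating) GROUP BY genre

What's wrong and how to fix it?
Bug: AVG() is an aggregate; it can't sit directly in WHERE

Fix: Use a subquery for AVG and a HAVING MIN(...) filter so the condition holds for every row in the group

Corrected query:
SELECT genre FROM movies GROUP BY genre HAVING MIN(rating) > (SELECT AVG(rating) FROM movies)

Result:
(no rows)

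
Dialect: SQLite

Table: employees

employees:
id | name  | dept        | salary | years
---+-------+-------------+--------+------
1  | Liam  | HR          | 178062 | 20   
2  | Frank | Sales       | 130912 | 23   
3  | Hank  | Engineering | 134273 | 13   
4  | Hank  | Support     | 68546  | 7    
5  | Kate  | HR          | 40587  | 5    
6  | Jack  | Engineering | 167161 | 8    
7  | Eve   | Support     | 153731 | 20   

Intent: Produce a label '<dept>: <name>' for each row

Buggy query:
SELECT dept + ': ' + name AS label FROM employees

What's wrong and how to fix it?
Bug: SQLite uses || for string concatenation; + coerces text to numbers (yielding 0)

Fix: Replace + with || to concatenate text

Corrected query:
SELECT dept || ': ' || name AS label FROM employees

Result:
label            
-----------------
HR: Liam         
Sales: Frank     
Engineering: Hank
Support: Hank    
HR: Kate         
Engineering: Jack
Support: Eve     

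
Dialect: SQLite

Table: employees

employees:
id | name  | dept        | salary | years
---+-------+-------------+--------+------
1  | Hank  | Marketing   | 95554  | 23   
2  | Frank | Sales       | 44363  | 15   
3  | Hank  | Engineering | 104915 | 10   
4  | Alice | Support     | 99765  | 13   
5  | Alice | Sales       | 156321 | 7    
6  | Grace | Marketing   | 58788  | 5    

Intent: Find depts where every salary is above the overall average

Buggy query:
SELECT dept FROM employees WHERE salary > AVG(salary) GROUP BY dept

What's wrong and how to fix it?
Bug: AVG() is an aggregate; it can't sit directly in WHERE

Fix: Use a subquery for AVG and a HAVING MIN(...) filter so the condition holds for every row in the group

Corrected query:
SELECT dept FROM employees GROUP BY dept HAVING MIN(salary) > (SELECT AVG(salary) FROM employees)

Result:
dept       
-----------
Engineering
Support    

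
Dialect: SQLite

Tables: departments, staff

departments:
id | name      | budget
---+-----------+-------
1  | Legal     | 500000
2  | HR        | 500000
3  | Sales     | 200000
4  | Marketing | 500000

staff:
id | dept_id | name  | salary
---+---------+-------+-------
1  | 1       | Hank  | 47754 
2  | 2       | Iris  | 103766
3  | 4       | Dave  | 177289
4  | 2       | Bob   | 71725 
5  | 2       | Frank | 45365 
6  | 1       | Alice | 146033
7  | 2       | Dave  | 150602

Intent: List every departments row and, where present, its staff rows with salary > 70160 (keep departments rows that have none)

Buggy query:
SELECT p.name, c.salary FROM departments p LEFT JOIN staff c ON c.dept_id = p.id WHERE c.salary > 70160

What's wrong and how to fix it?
Bug: Filtering c.salary in WHERE discards the NULL rows produced by LEFT JOIN, turning it into an inner join

Fix: Move the right-table condition into the ON clause so unmatched parents are kept

Corrected query:
SELECT p.name, c.salary FROM departments p LEFT JOIN staff c ON c.dept_id = p.id AND c.salary > 70160

Result:
name      | salary
----------+-------
Legal     | 146033
HR        | 71725 
HR        | 103766
HR        | 150602
Sales     | NULL  
Marketing | 177289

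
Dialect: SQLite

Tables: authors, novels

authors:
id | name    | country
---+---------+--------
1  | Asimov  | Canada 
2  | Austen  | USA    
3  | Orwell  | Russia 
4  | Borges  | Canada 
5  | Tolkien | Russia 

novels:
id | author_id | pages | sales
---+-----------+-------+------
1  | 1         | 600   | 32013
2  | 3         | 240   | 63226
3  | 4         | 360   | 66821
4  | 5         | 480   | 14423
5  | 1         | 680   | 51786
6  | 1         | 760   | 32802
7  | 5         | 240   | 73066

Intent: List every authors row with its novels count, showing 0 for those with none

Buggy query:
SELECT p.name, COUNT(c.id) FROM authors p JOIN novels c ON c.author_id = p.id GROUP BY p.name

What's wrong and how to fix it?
Bug: An inner join excludes parents with zero children

Fix: Use LEFT JOIN so parents without children still appear (COUNT(c.id) gives 0)

Corrected query:
SELECT p.name, COUNT(c.id) FROM authors p LEFT JOIN novels c ON c.author_id = p.id GROUP BY p.name

Result:
name    | COUNT(c.id)
--------+------------
Asimov  | 3          
Austen  | 0          
Borges  | 1          
Orwell  | 1          
Tolkien | 2          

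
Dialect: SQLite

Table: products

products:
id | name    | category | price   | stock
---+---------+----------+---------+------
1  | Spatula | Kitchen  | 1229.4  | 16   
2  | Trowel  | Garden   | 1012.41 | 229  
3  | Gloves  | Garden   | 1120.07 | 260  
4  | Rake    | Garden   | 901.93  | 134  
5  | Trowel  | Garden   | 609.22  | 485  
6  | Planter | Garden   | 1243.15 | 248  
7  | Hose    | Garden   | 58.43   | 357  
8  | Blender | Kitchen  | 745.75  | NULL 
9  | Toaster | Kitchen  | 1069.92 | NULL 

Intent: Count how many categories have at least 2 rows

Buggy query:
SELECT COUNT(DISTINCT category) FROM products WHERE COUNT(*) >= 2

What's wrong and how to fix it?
Bug: WHERE filters individual rows, not groups, so a group-level COUNT is invalid there

Fix: Use a subquery that GROUPs and filters with HAVING, then count its rows

Corrected query:
SELECT COUNT(*) FROM (SELECT category FROM products GROUP BY category HAVING COUNT(*) >= 2)

Result:
COUNT(*)
--------
2       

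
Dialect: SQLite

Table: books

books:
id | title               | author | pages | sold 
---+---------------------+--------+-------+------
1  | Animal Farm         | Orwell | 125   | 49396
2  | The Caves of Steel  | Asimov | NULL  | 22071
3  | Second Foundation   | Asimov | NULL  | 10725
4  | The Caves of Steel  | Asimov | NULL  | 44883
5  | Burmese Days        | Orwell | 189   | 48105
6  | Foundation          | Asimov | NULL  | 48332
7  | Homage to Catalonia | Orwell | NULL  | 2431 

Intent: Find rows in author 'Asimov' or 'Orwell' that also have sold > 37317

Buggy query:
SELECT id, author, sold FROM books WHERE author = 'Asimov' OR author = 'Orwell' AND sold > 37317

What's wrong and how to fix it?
Bug: AND binds tighter than OR, so this parses as author = 'Asimov' OR (author = 'Orwell' AND sold > 37317)

Fix: Add parentheses around the OR so the AND applies to both alternatives

Corrected query:
SELECT id, author, sold FROM books WHERE (author = 'Asimov' OR author = 'Orwell') AND sold > 37317

Result:
id | author | sold 
---+--------+------
1  | Orwell | 49396
4  | Asimov | 44883
5  | Orwell | 48105
6  | Asimov | 48332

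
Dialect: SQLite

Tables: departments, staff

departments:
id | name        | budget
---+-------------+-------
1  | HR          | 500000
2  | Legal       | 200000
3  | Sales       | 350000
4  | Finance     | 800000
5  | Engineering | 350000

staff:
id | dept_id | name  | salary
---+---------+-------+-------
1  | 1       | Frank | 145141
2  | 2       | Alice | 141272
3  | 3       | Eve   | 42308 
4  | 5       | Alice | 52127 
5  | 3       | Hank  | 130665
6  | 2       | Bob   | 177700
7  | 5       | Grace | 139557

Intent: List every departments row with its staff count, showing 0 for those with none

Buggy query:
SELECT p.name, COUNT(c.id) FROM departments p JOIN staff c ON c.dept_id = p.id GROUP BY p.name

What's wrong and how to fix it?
Bug: An inner join excludes parents with zero children

Fix: Switch to LEFT JOIN to retain unmatched parent rows

Corrected query:
SELECT p.name, COUNT(c.id) FROM departments p LEFT JOIN staff c ON c.dept_id = p.id GROUP BY p.name

Result:
name        | COUNT(c.id)
------------+------------
Engineering | 2          
Finance     | 0          
HR          | 1          
Legal       | 2          
Sales       | 2          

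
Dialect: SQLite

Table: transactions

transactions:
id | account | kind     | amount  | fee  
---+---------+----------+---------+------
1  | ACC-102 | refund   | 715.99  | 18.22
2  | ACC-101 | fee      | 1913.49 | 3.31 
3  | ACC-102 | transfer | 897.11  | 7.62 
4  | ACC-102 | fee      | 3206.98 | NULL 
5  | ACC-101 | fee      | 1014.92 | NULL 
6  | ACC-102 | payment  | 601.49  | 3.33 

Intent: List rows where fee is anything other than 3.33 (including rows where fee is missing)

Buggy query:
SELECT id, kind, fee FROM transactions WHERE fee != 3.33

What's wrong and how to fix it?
Bug: 'fee != 3.33' is unknown when fee is NULL, so NULL rows are silently excluded

Fix: Add an explicit OR fee IS NULL to include the missing-value rows

Corrected query:
SELECT id, kind, fee FROM transactions WHERE fee != 3.33 OR fee IS NULL

Result:
id | kind     | fee  
---+----------+------
1  | refund   | 18.22
2  | fee      | 3.31 
3  | transfer | 7.62 
4  | fee      | NULL 
5  | fee      | NULL 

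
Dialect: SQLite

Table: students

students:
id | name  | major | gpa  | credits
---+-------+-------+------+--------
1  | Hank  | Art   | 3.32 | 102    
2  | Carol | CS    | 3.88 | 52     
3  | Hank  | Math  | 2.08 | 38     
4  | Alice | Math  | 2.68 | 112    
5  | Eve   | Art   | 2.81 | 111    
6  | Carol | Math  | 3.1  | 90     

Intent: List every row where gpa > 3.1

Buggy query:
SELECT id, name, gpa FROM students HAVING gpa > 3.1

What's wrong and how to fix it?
Bug: HAVING filters the output of aggregation, but this query has no GROUP BY and no aggregate functions, so SQLite rejects it (HAVING clause on a non-aggregate query); the condition here is per row

Fix: Replace HAVING with WHERE since the condition applies to individual rows

Corrected query:
SELECT id, name, gpa FROM students WHERE gpa > 3.1

Result:
id | name  | gpa 
---+-------+-----
1  | Hank  | 3.32
2  | Carol | 3.88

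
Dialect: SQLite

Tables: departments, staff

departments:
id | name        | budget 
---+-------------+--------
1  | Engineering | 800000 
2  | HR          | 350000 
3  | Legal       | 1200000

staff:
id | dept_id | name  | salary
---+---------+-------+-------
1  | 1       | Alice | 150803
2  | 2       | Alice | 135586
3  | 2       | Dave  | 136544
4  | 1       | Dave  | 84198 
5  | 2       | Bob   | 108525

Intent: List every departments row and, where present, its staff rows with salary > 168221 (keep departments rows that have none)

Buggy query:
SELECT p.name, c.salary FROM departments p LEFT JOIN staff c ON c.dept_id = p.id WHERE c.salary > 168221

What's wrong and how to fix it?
Bug: A WHERE condition on the right-hand table after LEFT JOIN drops unmatched parents

Fix: Put 'c.salary > 168221' in the JOIN's ON clause instead of WHERE

Corrected query:
SELECT p.name, c.salary FROM departments p LEFT JOIN staff c ON c.dept_id = p.id AND c.salary > 168221

Result:
name        | salary
------------+-------
Engineering | NULL  
HR          | NULL  
Legal       | NULL  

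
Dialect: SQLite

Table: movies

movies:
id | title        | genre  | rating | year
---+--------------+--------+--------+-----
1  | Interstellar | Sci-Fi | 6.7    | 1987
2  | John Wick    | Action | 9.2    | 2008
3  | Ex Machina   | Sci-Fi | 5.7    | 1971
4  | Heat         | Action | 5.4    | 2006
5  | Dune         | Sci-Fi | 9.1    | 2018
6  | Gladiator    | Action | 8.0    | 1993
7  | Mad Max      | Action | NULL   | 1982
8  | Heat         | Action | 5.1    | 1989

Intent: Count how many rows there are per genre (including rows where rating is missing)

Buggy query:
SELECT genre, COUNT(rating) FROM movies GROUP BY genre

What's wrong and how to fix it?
Bug: COUNT(column) counts non-NULL values only; rows with NULL rating aren't counted

Fix: Replace COUNT(rating) with COUNT(*)

Corrected query:
SELECT genre, COUNT(*) FROM movies GROUP BY genre

Result:
genre  | COUNT(*)
-------+---------
Action | 5       
Sci-Fi | 3       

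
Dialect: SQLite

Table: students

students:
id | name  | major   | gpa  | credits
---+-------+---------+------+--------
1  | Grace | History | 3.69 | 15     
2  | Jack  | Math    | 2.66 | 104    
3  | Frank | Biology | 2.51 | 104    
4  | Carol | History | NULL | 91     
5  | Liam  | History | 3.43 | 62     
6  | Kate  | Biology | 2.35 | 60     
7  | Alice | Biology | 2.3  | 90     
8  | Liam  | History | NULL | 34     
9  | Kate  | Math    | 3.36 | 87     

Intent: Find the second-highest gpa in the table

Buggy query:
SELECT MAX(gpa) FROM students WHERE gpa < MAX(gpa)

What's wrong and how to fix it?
Bug: The inner MAX is an aggregate inside WHERE, which is not allowed

Fix: Put the inner MAX in a scalar subquery

Corrected query:
SELECT MAX(gpa) FROM students WHERE gpa < (SELECT MAX(gpa) FROM students)

Result:
MAX(gpa)
--------
3.43    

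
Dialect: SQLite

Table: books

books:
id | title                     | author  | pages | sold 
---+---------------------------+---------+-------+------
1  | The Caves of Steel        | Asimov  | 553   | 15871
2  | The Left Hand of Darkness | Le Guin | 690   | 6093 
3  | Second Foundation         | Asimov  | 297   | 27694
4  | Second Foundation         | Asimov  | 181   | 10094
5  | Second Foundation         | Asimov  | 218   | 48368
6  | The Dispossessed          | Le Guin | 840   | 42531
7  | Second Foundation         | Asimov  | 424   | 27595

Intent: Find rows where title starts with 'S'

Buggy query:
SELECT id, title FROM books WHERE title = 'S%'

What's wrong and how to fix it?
Bug: '=' compares the literal string including the % character; pattern matching needs LIKE

Fix: Use LIKE for wildcard pattern matching

Corrected query:
SELECT id, title FROM books WHERE title LIKE 'S%'

Result:
id | title            
---+------------------
3  | Second Foundation
4  | Second Foundation
5  | Second Foundation
7  | Second Foundation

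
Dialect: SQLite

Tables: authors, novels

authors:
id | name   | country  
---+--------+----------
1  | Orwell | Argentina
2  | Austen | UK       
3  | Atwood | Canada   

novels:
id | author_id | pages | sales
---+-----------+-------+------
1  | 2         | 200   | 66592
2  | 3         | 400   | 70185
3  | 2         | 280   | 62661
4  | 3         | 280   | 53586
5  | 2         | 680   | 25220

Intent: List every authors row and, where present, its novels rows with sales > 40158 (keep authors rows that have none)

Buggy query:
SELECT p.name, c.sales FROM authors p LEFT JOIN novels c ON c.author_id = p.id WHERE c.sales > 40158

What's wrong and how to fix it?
Bug: A WHERE condition on the right-hand table after LEFT JOIN drops unmatched parents

Fix: Move the right-table condition into the ON clause so unmatched parents are kept

Corrected query:
SELECT p.name, c.sales FROM authors p LEFT JOIN novels c ON c.author_id = p.id AND c.sales > 40158

Result:
name   | sales
-------+------
Orwell | NULL 
Austen | 62661
Austen | 66592
Atwood | 53586
Atwood | 70185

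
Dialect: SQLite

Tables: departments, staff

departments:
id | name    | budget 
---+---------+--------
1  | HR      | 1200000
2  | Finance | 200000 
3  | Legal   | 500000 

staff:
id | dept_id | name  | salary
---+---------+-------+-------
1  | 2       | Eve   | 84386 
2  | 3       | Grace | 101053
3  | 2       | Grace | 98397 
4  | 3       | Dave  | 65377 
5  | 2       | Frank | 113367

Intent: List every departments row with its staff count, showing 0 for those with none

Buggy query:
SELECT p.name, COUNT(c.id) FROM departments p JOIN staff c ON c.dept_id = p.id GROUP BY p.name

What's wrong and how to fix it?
Bug: An inner join excludes parents with zero children

Fix: Use LEFT JOIN so parents without children still appear (COUNT(c.id) gives 0)

Corrected query:
SELECT p.name, COUNT(c.id) FROM departments p LEFT JOIN staff c ON c.dept_id = p.id GROUP BY p.name

Result:
name    | COUNT(c.id)
--------+------------
Finance | 3          
HR      | 0          
Legal   | 2          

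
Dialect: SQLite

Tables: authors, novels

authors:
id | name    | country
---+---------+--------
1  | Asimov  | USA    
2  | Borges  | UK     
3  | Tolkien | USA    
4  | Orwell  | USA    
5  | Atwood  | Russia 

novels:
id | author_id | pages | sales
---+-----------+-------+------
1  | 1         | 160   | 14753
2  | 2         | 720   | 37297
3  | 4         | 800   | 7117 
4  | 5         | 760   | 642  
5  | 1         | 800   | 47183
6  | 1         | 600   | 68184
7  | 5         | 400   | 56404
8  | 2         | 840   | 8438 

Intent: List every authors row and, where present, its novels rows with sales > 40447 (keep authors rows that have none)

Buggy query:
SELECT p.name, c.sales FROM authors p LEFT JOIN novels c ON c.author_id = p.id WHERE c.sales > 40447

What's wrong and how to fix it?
Bug: Filtering c.sales in WHERE discards the NULL rows produced by LEFT JOIN, turning it into an inner join

Fix: Put 'c.sales > 40447' in the JOIN's ON clause instead of WHERE

Corrected query:
SELECT p.name, c.sales FROM authors p LEFT JOIN novels c ON c.author_id = p.id AND c.sales > 40447

Result:
name    | sales
--------+------
Asimov  | 47183
Asimov  | 68184
Borges  | NULL 
Tolkien | NULL 
Orwell  | NULL 
Atwood  | 56404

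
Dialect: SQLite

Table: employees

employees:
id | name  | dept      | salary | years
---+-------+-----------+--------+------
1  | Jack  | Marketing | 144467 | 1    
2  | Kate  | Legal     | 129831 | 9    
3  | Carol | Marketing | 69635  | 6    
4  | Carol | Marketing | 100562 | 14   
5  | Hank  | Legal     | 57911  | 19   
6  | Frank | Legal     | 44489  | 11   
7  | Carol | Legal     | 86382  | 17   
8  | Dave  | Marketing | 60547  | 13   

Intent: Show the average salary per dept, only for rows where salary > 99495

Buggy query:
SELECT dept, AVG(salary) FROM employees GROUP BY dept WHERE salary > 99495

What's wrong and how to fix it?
Bug: WHERE cannot follow GROUP BY

Fix: Place WHERE between FROM and GROUP BY

Corrected query:
SELECT dept, AVG(salary) FROM employees WHERE salary > 99495 GROUP BY dept

Result:
dept      | AVG(salary)
----------+------------
Legal     | 129831     
Marketing | 122514.5   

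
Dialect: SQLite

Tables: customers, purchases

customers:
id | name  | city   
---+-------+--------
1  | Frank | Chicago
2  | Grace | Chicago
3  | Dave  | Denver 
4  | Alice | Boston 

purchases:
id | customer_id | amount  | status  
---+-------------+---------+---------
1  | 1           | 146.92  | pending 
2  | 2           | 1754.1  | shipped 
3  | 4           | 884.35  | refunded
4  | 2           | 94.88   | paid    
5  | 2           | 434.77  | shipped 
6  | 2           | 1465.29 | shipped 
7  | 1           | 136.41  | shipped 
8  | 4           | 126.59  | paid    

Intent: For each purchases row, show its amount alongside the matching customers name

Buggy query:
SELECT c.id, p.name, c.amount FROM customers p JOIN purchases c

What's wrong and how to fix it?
Bug: JOIN with no ON clause produces a cartesian product; every purchases row pairs with every customers row

Fix: Add ON c.customer_id = p.id to the JOIN

Corrected query:
SELECT c.id, p.name, c.amount FROM customers p JOIN purchases c ON c.customer_id = p.id

Result:
id | name  | amount 
---+-------+--------
1  | Frank | 146.92 
2  | Grace | 1754.1 
3  | Alice | 884.35 
4  | Grace | 94.88  
5  | Grace | 434.77 
6  | Grace | 1465.29
7  | Frank | 136.41 
8  | Alice | 126.59 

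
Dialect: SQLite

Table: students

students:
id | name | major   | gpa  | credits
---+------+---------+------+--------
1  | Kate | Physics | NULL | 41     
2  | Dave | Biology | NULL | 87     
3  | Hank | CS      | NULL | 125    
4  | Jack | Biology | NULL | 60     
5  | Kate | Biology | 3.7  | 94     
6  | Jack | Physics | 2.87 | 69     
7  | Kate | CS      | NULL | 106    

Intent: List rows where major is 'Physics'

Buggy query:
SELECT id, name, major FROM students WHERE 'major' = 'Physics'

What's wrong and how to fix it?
Bug: 'major' in single quotes is a string literal, not the column; the comparison is literal-vs-literal and never true

Fix: Reference the column as major without single quotes

Corrected query:
SELECT id, name, major FROM students WHERE major = 'Physics'

Result:
id | name | major  
---+------+--------
1  | Kate | Physics
6  | Jack | Physics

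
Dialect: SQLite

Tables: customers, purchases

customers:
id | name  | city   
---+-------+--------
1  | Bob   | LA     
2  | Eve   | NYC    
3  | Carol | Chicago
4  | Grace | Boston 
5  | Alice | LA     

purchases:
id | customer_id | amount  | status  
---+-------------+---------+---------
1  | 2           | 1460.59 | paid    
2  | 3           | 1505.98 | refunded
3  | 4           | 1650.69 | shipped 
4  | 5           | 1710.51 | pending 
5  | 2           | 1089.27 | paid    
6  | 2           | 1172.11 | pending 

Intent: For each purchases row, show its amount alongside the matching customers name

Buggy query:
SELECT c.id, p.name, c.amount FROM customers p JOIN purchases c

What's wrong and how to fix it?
Bug: JOIN with no ON clause produces a cartesian product; every purchases row pairs with every customers row

Fix: Add ON c.customer_id = p.id to the JOIN

Corrected query:
SELECT c.id, p.name, c.amount FROM customers p JOIN purchases c ON c.customer_id = p.id

Result:
id | name  | amount 
---+-------+--------
1  | Eve   | 1460.59
2  | Carol | 1505.98
3  | Grace | 1650.69
4  | Alice | 1710.51
5  | Eve   | 1089.27
6  | Eve   | 1172.11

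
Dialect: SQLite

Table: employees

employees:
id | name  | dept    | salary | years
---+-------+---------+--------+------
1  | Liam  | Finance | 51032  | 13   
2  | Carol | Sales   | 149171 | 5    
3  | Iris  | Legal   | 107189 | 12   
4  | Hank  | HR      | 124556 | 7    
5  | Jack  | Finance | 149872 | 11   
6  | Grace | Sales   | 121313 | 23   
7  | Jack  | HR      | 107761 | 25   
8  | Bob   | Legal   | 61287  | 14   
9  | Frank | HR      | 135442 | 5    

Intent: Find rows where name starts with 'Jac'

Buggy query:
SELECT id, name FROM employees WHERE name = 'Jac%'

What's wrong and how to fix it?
Bug: Wildcards only work with LIKE; '=' treats '%' as a literal character

Fix: Use LIKE for wildcard pattern matching

Corrected query:
SELECT id, name FROM employees WHERE name LIKE 'Jac%'

Result:
id | name
---+-----
5  | Jack
7  | Jack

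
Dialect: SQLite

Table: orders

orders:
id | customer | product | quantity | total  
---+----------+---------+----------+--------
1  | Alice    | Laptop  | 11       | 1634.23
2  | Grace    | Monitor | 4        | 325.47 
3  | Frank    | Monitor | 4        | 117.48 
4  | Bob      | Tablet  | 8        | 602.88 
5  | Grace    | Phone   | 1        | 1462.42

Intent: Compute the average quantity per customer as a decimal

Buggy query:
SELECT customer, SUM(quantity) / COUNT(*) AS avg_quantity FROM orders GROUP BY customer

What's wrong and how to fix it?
Bug: Both operands are integers, so '/' performs integer division and truncates

Fix: Multiply by 1.0 (or CAST to REAL) to force floating-point division

Corrected query:
SELECT customer, SUM(quantity) * 1.0 / COUNT(*) AS avg_quantity FROM orders GROUP BY customer

Result:
customer | avg_quantity
---------+-------------
Alice    | 11          
Bob      | 8           
Frank    | 4           
Grace    | 2.5         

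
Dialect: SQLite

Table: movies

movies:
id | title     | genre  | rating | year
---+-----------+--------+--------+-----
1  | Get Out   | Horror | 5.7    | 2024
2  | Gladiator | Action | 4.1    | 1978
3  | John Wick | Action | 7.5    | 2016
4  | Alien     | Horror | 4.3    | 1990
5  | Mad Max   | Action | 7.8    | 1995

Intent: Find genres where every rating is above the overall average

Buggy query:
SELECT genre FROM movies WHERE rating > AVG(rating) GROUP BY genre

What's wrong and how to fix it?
Bug: AVG() is an aggregate; it can't sit directly in WHERE

Fix: Compute the overall average in a scalar subquery and compare each group's MIN against it in HAVING

Corrected query:
SELECT genre FROM movies GROUP BY genre HAVING MIN(rating) > (SELECT AVG(rating) FROM movies)

Result:
(no rows)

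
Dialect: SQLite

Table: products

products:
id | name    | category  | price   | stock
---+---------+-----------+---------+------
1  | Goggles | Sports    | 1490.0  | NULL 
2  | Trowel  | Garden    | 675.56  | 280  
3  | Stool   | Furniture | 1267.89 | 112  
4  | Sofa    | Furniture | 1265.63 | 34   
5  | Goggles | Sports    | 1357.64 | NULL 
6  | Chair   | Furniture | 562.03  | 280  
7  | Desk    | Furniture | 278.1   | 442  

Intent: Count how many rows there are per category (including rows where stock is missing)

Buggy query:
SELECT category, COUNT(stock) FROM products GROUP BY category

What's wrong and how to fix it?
Bug: COUNT(column) counts non-NULL values only; rows with NULL stock aren't counted

Fix: Replace COUNT(stock) with COUNT(*)

Corrected query:
SELECT category, COUNT(*) FROM products GROUP BY category

Result:
category  | COUNT(*)
----------+---------
Furniture | 4       
Garden    | 1       
Sports    | 2       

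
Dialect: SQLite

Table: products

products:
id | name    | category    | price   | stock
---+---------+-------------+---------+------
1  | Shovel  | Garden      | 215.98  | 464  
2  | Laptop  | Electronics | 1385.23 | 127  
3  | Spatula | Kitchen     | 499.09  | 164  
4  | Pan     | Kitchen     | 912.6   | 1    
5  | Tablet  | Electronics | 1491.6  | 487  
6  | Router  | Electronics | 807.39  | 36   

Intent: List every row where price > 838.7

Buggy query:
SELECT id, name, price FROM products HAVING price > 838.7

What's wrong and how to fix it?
Bug: HAVING filters the output of aggregation, but this query has no GROUP BY and no aggregate functions, so SQLite rejects it (HAVING clause on a non-aggregate query); the condition here is per row

Fix: Replace HAVING with WHERE since the condition applies to individual rows

Corrected query:
SELECT id, name, price FROM products WHERE price > 838.7

Result:
id | name   | price  
---+--------+--------
2  | Laptop | 1385.23
4  | Pan    | 912.6  
5  | Tablet | 1491.6 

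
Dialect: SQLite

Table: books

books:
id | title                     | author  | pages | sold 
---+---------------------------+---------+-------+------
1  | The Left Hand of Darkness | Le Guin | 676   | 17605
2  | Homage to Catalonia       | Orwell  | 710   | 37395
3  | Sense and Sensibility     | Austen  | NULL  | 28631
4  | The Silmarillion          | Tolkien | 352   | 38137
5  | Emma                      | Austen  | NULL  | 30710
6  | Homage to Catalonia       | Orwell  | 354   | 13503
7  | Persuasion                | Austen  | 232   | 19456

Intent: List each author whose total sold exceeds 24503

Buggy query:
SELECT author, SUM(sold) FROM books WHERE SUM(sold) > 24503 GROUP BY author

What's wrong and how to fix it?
Bug: WHERE runs before GROUP BY, so aggregates aren't available there

Fix: Use HAVING (which filters groups after aggregation) instead of WHERE

Corrected query:
SELECT author, SUM(sold) FROM books GROUP BY author HAVING SUM(sold) > 24503

Result:
author  | SUM(sold)
--------+----------
Austen  | 78797    
Orwell  | 50898    
Tolkien | 38137    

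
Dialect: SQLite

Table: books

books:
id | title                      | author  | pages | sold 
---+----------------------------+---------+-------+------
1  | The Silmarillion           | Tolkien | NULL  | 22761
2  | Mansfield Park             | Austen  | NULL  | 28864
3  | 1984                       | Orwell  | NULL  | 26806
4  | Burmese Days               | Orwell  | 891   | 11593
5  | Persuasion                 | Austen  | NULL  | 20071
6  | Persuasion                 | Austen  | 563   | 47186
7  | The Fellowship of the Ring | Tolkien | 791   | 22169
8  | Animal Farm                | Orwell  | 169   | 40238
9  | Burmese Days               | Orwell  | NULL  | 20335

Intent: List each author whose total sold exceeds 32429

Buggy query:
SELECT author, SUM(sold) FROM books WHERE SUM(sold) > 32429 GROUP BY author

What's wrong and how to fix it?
Bug: WHERE runs before GROUP BY, so aggregates aren't available there

Fix: Move the aggregate condition to a HAVING clause

Corrected query:
SELECT author, SUM(sold) FROM books GROUP BY author HAVING SUM(sold) > 32429

Result:
author  | SUM(sold)
--------+----------
Austen  | 96121    
Orwell  | 98972    
Tolkien | 44930    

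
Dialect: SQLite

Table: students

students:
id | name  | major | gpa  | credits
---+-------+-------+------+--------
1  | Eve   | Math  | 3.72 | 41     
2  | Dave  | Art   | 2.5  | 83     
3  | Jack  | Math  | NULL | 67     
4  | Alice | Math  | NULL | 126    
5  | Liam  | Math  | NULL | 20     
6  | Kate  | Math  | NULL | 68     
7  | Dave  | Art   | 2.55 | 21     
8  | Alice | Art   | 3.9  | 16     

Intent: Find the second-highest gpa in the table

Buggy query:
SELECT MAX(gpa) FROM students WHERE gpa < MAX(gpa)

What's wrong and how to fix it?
Bug: MAX(gpa) on the right of the comparison is an aggregate-in-WHERE error

Fix: Compute the overall MAX in a subquery, then take MAX of rows below it

Corrected query:
SELECT MAX(gpa) FROM students WHERE gpa < (SELECT MAX(gpa) FROM students)

Result:
MAX(gpa)
--------
3.72    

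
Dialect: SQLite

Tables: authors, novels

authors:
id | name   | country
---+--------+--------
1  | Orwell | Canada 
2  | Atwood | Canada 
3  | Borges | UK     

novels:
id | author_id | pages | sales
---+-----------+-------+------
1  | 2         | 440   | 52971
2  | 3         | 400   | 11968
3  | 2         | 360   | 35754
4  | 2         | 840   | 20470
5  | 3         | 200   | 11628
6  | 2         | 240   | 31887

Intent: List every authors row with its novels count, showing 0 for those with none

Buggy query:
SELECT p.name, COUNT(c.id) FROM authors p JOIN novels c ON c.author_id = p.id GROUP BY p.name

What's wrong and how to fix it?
Bug: INNER JOIN drops authors rows that have no matching novels rows

Fix: Use LEFT JOIN so parents without children still appear (COUNT(c.id) gives 0)

Corrected query:
SELECT p.name, COUNT(c.id) FROM authors p LEFT JOIN novels c ON c.author_id = p.id GROUP BY p.name

Result:
name   | COUNT(c.id)
-------+------------
Atwood | 4          
Borges | 2          
Orwell | 0          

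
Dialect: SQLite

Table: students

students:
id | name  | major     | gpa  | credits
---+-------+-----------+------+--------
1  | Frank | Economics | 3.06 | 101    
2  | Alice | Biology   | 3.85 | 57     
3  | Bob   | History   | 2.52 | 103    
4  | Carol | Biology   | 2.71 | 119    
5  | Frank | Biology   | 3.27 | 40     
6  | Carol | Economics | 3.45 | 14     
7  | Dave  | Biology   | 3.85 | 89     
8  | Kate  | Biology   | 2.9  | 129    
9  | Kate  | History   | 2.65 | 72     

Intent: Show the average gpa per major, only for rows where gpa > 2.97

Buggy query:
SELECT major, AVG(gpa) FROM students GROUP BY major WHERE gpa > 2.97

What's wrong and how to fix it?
Bug: WHERE cannot follow GROUP BY

Fix: Place WHERE between FROM and GROUP BY

Corrected query:
SELECT major, AVG(gpa) FROM students WHERE gpa > 2.97 GROUP BY major

Result:
major     | AVG(gpa)
----------+---------
Biology   | 3.656667
Economics | 3.255   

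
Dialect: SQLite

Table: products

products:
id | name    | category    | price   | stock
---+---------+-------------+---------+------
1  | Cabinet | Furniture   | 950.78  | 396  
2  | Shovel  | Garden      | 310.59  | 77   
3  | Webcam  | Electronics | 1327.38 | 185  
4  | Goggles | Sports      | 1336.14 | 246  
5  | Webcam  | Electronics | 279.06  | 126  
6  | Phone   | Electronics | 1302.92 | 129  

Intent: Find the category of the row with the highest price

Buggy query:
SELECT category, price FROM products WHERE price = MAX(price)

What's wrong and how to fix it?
Bug: WHERE is evaluated per row; an aggregate over the whole table isn't defined there

Fix: Use a subquery: WHERE price = (SELECT MAX(price) FROM products)

Corrected query:
SELECT category, price FROM products WHERE price = (SELECT MAX(price) FROM products)

Result:
category | price  
---------+--------
Sports   | 1336.14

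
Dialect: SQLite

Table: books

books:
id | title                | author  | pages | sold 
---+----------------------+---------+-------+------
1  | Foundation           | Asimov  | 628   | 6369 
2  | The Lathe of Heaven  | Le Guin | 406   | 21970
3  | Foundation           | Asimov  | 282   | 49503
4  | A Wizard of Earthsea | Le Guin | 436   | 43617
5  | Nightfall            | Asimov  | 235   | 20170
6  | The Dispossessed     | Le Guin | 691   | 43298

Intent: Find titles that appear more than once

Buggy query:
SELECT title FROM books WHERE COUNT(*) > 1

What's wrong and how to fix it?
Bug: COUNT(*) is an aggregate and cannot be used in WHERE

Fix: Group first, then use HAVING for the count condition

Corrected query:
SELECT title FROM books GROUP BY title HAVING COUNT(*) > 1

Result:
title     
----------
Foundation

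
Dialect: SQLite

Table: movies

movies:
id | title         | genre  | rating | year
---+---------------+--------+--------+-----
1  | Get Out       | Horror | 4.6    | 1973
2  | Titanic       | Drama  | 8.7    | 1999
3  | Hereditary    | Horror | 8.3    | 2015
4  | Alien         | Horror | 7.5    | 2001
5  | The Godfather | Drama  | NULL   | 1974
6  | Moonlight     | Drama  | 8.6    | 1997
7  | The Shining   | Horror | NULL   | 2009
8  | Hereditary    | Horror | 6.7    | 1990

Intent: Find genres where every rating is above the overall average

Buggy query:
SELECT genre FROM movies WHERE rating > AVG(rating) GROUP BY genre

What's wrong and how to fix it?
Bug: AVG() is an aggregate; it can't sit directly in WHERE

Fix: Compute the overall average in a scalar subquery and compare each group's MIN against it in HAVING

Corrected query:
SELECT genre FROM movies GROUP BY genre HAVING MIN(rating) > (SELECT AVG(rating) FROM movies)

Result:
genre
-----
Drama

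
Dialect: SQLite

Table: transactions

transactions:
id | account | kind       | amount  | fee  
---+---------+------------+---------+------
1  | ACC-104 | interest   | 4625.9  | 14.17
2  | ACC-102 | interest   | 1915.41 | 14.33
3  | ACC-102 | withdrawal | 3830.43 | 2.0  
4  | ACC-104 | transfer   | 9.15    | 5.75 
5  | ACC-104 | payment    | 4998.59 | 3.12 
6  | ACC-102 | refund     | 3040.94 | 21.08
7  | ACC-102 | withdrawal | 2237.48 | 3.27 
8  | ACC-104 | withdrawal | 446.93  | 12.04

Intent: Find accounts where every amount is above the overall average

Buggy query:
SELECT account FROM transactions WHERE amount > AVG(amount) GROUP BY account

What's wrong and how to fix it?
Bug: WHERE evaluates per row before aggregation, so AVG() is unavailable

Fix: Use a subquery for AVG and a HAVING MIN(...) filter so the condition holds for every row in the group

Corrected query:
SELECT account FROM transactions GROUP BY account HAVING MIN(amount) > (SELECT AVG(amount) FROM transactions)

Result:
(no rows)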